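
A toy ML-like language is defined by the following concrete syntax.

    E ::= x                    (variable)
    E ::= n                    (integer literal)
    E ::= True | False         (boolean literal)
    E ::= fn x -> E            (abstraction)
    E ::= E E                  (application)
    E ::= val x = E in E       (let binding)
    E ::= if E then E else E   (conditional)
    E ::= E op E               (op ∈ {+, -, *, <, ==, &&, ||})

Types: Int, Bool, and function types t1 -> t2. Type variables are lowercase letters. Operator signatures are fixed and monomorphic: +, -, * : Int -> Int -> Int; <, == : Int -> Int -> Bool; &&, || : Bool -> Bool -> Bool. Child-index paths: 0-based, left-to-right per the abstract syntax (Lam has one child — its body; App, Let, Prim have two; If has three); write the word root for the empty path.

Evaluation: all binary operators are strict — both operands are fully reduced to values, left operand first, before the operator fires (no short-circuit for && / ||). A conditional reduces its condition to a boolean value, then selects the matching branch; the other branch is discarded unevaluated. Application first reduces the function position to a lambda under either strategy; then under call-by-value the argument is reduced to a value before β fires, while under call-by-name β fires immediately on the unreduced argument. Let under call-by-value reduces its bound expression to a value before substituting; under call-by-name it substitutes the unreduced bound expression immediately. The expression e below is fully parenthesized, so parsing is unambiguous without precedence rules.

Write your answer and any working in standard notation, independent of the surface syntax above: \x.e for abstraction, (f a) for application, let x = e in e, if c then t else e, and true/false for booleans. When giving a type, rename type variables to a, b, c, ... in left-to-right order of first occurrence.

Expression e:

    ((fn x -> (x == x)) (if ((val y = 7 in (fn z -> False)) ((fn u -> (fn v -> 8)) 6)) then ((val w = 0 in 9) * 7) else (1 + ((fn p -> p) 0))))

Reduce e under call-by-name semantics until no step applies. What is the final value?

Answer: true

Derivation:
step 0: ((\x.(x == x)) (if ((let y = 7 in (\z.false)) ((\u.(\v.8)) 6)) then ((let w = 0 in 9) * 7) else (1 + ((\p.p) 0))))
step 1: [beta@root] ((if ((let y = 7 in (\z.false)) ((\u.(\v.8)) 6)) then ((let w = 0 in 9) * 7) else (1 + ((\p.p) 0))) == (if ((let y = 7 in (\z.false)) ((\u.(\v.8)) 6)) then ((let w = 0 in 9) * 7) else (1 + ((\p.p) 0))))
step 2: [let@0.0.0] ((if ((\z.false) ((\u.(\v.8)) 6)) then ((let w = 0 in 9) * 7) else (1 + ((\p.p) 0))) == (if ((let y = 7 in (\z.false)) ((\u.(\v.8)) 6)) then ((let w = 0 in 9) * 7) else (1 + ((\p.p) 0))))
step 3: [beta@0.0] ((if false then ((let w = 0 in 9) * 7) else (1 + ((\p.p) 0))) == (if ((let y = 7 in (\z.false)) ((\u.(\v.8)) 6)) then ((let w = 0 in 9) * 7) else (1 + ((\p.p) 0))))
step 4: [if@0] ((1 + ((\p.p) 0)) == (if ((let y = 7 in (\z.false)) ((\u.(\v.8)) 6)) then ((let w = 0 in 9) * 7) else (1 + ((\p.p) 0))))
step 5: [beta@0.1] ((1 + 0) == (if ((let y = 7 in (\z.false)) ((\u.(\v.8)) 6)) then ((let w = 0 in 9) * 7) else (1 + ((\p.p) 0))))
step 6: [delta@0] (1 == (if ((let y = 7 in (\z.false)) ((\u.(\v.8)) 6)) then ((let w = 0 in 9) * 7) else (1 + ((\p.p) 0))))
step 7: [let@1.0.0] (1 == (if ((\z.false) ((\u.(\v.8)) 6)) then ((let w = 0 in 9) * 7) else (1 + ((\p.p) 0))))
step 8: [beta@1.0] (1 == (if false then ((let w = 0 in 9) * 7) else (1 + ((\p.p) 0))))
step 9: [if@1] (1 == (1 + ((\p.p) 0)))
step 10: [beta@1.1] (1 == (1 + 0))
step 11: [delta@1] (1 == 1)
step 12: [delta@root] true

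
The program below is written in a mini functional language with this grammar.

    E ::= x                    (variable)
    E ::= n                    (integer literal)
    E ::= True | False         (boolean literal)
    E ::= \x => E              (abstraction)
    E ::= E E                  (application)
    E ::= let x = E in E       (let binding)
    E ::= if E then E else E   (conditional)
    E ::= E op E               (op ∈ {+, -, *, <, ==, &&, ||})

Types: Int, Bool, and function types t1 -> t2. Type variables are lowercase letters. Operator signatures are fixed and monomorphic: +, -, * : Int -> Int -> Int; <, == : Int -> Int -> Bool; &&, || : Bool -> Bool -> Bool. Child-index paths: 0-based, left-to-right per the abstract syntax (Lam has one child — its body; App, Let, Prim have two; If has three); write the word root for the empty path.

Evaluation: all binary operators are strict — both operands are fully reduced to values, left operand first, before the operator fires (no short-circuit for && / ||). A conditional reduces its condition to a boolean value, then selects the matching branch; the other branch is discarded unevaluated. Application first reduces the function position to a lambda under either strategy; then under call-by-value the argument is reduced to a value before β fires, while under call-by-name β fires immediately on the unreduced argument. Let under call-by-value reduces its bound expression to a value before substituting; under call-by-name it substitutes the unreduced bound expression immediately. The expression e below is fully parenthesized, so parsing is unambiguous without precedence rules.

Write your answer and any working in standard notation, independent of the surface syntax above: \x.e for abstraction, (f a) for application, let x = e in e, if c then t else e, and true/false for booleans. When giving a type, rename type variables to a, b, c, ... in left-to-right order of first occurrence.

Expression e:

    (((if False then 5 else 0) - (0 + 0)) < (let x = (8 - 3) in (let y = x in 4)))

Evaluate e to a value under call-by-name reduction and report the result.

Derivation:
step 0: (((if false then 5 else 0) - (0 + 0)) < (let x = (8 - 3) in (let y = x in 4)))
step 1: [if@0.0] ((0 - (0 + 0)) < (let x = (8 - 3) in (let y = x in 4)))
step 2: [delta@0.1] ((0 - 0) < (let x = (8 - 3) in (let y = x in 4)))
step 3: [delta@0] (0 < (let x = (8 - 3) in (let y = x in 4)))
step 4: [let@1] (0 < (let y = (8 - 3) in 4))
step 5: [let@1] (0 < 4)
step 6: [delta@root] true

Answer: true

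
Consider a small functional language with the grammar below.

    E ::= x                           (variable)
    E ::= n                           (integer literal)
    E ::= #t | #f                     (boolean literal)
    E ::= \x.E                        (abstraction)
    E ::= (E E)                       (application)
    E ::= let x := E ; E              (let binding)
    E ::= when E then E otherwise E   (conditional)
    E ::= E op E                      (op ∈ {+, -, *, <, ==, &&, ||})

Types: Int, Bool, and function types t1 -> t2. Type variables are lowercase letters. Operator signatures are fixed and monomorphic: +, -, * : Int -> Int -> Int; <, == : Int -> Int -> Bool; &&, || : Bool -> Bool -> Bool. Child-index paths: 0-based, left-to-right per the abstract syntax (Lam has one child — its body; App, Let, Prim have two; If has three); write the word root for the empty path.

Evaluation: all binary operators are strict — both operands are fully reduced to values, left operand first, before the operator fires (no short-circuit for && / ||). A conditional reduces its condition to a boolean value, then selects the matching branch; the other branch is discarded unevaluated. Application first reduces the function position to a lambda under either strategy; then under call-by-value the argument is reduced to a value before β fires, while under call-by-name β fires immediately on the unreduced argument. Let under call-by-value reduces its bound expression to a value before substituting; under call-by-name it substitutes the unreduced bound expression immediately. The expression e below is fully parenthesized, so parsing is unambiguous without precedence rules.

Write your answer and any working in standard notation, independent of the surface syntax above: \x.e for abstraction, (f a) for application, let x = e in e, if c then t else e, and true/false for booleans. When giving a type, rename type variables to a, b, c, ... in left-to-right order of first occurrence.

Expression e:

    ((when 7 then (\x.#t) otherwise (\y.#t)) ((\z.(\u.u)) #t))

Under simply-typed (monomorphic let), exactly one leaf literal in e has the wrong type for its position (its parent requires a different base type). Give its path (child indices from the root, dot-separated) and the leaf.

Answer: 0.0 : 7

Derivation:
  unify Int ~ Bool
  FAIL: mismatch Int ~ Bool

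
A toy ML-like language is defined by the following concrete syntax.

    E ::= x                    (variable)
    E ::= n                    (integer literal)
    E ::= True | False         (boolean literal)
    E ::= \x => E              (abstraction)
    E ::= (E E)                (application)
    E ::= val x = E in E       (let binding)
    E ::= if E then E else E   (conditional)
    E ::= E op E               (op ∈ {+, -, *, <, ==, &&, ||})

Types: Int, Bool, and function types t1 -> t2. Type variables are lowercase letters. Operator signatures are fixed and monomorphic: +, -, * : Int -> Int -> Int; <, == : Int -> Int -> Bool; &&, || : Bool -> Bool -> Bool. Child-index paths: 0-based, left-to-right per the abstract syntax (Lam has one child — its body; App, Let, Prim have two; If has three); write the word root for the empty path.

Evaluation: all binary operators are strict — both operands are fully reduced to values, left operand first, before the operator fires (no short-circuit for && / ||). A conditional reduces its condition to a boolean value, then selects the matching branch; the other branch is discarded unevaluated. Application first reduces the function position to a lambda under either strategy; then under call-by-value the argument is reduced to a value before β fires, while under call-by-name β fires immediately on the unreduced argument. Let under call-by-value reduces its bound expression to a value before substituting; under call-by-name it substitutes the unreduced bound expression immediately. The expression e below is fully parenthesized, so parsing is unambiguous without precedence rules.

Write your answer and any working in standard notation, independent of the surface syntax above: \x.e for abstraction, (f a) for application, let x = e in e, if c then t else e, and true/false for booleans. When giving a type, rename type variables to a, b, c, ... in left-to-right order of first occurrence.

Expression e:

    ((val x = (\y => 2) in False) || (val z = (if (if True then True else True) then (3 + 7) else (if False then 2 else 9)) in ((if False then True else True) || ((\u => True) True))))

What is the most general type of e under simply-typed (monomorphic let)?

Answer: Bool

Derivation:
\y._ : a -> Int
let x : a -> Int
  unify Bool ~ Bool
  unify Bool ~ Bool
  unify Bool ~ Bool
  unify Bool ~ Bool
  unify Int ~ Int
  unify Int ~ Int
  unify Bool ~ Bool
  unify Int ~ Int
  unify Int ~ Int
let z : Int
  unify Bool ~ Bool
  unify Bool ~ Bool
  unify Bool ~ Bool
\u._ : b -> Bool
  unify b -> Bool ~ Bool -> c
  unify b ~ Bool
  unify Bool ~ c
_ _ : Bool
  unify Bool ~ Bool
  unify Bool ~ Bool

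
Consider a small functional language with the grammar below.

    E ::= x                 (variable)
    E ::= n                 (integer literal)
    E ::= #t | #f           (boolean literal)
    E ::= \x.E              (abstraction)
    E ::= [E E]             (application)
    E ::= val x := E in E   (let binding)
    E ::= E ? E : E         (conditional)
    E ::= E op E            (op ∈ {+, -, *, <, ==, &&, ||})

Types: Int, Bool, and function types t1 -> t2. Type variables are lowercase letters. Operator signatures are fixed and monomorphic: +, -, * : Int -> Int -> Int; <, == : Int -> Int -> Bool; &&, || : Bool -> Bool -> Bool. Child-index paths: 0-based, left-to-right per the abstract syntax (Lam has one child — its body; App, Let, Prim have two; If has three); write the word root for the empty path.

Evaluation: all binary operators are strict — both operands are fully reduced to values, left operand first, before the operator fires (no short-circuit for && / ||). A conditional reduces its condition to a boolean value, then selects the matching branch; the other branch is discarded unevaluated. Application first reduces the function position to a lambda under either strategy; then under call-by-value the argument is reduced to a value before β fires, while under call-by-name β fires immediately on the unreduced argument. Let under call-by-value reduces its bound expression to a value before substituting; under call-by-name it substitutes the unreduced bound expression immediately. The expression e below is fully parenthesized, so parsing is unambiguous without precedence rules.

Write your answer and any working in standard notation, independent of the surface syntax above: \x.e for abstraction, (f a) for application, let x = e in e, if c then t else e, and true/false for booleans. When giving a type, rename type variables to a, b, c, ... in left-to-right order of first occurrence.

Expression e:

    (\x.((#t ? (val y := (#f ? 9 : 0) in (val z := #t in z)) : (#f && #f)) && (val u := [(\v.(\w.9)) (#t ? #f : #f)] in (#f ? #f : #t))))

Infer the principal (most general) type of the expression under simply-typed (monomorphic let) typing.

Derivation:
  unify Bool ~ Bool
  unify Bool ~ Bool
  unify Int ~ Int
let y : Int
let z : Bool
z : Bool
  unify Bool ~ Bool
  unify Bool ~ Bool
  unify Bool ~ Bool
  unify Bool ~ Bool
\w._ : c -> Int
\v._ : b -> c -> Int
  unify Bool ~ Bool
  unify Bool ~ Bool
  unify b -> c -> Int ~ Bool -> d
  unify b ~ Bool
  unify c -> Int ~ d
_ _ : c -> Int
let u : c -> Int
  unify Bool ~ Bool
  unify Bool ~ Bool
  unify Bool ~ Bool
\x._ : a -> Bool

Answer: a -> Bool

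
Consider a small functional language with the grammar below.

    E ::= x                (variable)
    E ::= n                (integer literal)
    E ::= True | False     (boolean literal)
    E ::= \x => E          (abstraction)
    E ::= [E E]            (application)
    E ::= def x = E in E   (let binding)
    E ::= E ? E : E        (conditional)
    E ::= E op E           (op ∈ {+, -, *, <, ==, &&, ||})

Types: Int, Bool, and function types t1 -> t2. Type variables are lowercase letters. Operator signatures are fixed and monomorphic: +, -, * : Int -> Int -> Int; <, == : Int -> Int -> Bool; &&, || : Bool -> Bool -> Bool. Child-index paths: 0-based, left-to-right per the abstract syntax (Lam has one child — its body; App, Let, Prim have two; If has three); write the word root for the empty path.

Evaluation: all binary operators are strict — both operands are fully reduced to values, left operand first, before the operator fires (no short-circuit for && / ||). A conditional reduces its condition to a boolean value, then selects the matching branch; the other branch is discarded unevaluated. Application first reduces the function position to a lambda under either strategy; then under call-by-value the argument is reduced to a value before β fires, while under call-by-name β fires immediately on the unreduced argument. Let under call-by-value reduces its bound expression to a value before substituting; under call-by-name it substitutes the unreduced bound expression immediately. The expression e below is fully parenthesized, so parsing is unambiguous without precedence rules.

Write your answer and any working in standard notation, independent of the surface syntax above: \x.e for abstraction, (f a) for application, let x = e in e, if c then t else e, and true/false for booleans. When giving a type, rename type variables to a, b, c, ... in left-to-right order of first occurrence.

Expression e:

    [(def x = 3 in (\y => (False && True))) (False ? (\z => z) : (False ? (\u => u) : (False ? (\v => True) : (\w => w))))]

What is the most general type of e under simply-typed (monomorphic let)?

Answer: Bool

Trace:
let x : Int
  unify Bool ~ Bool
  unify Bool ~ Bool
\y._ : a -> Bool
  unify Bool ~ Bool
z : b
\z._ : b -> b
  unify Bool ~ Bool
u : c
\u._ : c -> c
  unify Bool ~ Bool
\v._ : d -> Bool
w : e
\w._ : e -> e
  unify d -> Bool ~ e -> e
  unify d ~ e
  unify Bool ~ e
  unify c -> c ~ Bool -> Bool
  unify c ~ Bool
  unify Bool ~ Bool
  unify b -> b ~ Bool -> Bool
  unify b ~ Bool
  unify Bool ~ Bool
  unify a -> Bool ~ (Bool -> Bool) -> f
  unify a ~ Bool -> Bool
  unify Bool ~ f
_ _ : Bool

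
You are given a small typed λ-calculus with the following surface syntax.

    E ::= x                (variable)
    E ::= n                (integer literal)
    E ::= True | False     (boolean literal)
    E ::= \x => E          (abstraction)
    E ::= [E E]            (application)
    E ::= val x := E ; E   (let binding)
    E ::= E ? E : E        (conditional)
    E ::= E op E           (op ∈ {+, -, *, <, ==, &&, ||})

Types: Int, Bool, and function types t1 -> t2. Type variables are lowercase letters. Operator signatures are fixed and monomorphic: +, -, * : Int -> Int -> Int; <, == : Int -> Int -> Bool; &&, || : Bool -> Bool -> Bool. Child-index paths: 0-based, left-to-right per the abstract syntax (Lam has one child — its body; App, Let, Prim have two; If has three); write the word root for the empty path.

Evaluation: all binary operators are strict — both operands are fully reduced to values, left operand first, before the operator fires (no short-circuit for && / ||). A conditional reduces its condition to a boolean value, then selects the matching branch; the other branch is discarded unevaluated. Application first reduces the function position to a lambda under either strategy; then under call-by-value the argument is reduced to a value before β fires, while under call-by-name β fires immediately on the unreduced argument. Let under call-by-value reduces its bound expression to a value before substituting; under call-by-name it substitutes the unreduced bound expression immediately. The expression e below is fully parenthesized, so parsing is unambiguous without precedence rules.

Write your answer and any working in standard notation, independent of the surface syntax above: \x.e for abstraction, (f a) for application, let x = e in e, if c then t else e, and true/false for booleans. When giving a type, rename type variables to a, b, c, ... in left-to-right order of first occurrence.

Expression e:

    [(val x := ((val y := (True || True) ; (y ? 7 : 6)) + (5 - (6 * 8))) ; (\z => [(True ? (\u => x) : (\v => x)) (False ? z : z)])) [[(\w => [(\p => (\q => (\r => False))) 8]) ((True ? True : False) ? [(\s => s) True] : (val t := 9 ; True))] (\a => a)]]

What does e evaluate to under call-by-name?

Answer: -36

Derivation:
step 0: ((let x = ((let y = (true || true) in (if y then 7 else 6)) + (5 - (6 * 8))) in (\z.((if true then (\u.x) else (\v.x)) (if false then z else z)))) (((\w.((\p.(\q.(\r.false))) 8)) (if (if true then true else false) then ((\s.s) true) else (let t = 9 in true))) (\a.a)))
step 1: [let@0] ((\z.((if true then (\u.((let y = (true || true) in (if y then 7 else 6)) + (5 - (6 * 8)))) else (\v.((let y = (true || true) in (if y then 7 else 6)) + (5 - (6 * 8))))) (if false then z else z))) (((\w.((\p.(\q.(\r.false))) 8)) (if (if true then true else false) then ((\s.s) true) else (let t = 9 in true))) (\a.a)))
step 2: [beta@root] ((if true then (\u.((let y = (true || true) in (if y then 7 else 6)) + (5 - (6 * 8)))) else (\v.((let y = (true || true) in (if y then 7 else 6)) + (5 - (6 * 8))))) (if false then (((\w.((\p.(\q.(\r.false))) 8)) (if (if true then true else false) then ((\s.s) true) else (let t = 9 in true))) (\a.a)) else (((\w.((\p.(\q.(\r.false))) 8)) (if (if true then true else false) then ((\s.s) true) else (let t = 9 in true))) (\a.a))))
step 3: [if@0] ((\u.((let y = (true || true) in (if y then 7 else 6)) + (5 - (6 * 8)))) (if false then (((\w.((\p.(\q.(\r.false))) 8)) (if (if true then true else false) then ((\s.s) true) else (let t = 9 in true))) (\a.a)) else (((\w.((\p.(\q.(\r.false))) 8)) (if (if true then true else false) then ((\s.s) true) else (let t = 9 in true))) (\a.a))))
step 4: [beta@root] ((let y = (true || true) in (if y then 7 else 6)) + (5 - (6 * 8)))
step 5: [let@0] ((if (true || true) then 7 else 6) + (5 - (6 * 8)))
step 6: [delta@0.0] ((if true then 7 else 6) + (5 - (6 * 8)))
step 7: [if@0] (7 + (5 - (6 * 8)))
step 8: [delta@1.1] (7 + (5 - 48))
step 9: [delta@1] (7 + -43)
step 10: [delta@root] -36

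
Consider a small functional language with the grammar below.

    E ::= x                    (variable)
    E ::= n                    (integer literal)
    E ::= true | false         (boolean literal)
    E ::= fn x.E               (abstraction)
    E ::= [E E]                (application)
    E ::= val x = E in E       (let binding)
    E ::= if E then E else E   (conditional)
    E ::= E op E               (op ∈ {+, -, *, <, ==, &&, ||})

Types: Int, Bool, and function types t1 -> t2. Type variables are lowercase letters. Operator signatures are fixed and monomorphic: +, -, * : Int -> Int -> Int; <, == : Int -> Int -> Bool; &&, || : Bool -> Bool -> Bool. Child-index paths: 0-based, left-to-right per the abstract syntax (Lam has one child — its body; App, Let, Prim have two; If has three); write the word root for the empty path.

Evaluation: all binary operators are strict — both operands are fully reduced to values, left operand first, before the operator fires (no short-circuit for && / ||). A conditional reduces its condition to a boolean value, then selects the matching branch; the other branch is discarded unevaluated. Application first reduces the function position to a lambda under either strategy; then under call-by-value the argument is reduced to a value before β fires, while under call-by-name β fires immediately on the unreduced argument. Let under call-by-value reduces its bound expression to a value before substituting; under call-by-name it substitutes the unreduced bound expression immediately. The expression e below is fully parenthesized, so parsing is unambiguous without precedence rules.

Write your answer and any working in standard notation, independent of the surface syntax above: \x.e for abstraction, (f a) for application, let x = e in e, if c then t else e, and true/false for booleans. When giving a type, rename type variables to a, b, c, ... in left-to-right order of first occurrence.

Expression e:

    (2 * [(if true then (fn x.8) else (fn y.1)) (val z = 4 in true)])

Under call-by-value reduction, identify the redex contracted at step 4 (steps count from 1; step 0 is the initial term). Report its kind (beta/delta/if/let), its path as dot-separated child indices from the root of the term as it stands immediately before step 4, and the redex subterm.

Answer: delta at root : (2 * 8)

Trace:
step 0: (2 * ((if true then (\x.8) else (\y.1)) (let z = 4 in true)))
step 1: [if@1.0] (2 * ((\x.8) (let z = 4 in true)))
step 2: [let@1.1] (2 * ((\x.8) true))
step 3: [beta@1] (2 * 8)
step 4: [delta@root] 16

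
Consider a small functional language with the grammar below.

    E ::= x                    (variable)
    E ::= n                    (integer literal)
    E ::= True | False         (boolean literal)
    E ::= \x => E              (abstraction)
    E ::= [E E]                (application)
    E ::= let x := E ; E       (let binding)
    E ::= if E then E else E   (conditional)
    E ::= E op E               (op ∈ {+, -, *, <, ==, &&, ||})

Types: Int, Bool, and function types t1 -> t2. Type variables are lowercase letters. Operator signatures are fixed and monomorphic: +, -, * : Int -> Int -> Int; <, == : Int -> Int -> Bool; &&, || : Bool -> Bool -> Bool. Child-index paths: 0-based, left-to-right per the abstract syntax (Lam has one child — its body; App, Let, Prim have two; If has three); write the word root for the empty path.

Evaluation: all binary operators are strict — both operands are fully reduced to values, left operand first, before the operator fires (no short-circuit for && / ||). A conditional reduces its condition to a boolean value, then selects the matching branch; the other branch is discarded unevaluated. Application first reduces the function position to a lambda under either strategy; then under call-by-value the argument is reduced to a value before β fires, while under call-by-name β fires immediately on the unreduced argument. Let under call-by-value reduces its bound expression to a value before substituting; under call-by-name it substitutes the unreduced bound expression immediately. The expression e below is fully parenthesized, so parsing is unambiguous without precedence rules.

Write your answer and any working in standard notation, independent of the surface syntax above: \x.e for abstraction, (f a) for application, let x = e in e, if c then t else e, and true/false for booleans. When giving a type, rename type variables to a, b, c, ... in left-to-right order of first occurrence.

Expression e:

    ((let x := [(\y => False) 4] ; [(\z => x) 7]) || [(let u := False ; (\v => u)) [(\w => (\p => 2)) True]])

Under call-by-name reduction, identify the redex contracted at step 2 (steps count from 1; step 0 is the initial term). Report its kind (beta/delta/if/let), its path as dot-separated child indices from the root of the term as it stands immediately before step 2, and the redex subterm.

Answer: beta at 0 : ((\z.((\y.false) 4)) 7)

Trace:
step 0: ((let x = ((\y.false) 4) in ((\z.x) 7)) || ((let u = false in (\v.u)) ((\w.(\p.2)) true)))
step 1: [let@0] (((\z.((\y.false) 4)) 7) || ((let u = false in (\v.u)) ((\w.(\p.2)) true)))
step 2: [beta@0] (((\y.false) 4) || ((let u = false in (\v.u)) ((\w.(\p.2)) true)))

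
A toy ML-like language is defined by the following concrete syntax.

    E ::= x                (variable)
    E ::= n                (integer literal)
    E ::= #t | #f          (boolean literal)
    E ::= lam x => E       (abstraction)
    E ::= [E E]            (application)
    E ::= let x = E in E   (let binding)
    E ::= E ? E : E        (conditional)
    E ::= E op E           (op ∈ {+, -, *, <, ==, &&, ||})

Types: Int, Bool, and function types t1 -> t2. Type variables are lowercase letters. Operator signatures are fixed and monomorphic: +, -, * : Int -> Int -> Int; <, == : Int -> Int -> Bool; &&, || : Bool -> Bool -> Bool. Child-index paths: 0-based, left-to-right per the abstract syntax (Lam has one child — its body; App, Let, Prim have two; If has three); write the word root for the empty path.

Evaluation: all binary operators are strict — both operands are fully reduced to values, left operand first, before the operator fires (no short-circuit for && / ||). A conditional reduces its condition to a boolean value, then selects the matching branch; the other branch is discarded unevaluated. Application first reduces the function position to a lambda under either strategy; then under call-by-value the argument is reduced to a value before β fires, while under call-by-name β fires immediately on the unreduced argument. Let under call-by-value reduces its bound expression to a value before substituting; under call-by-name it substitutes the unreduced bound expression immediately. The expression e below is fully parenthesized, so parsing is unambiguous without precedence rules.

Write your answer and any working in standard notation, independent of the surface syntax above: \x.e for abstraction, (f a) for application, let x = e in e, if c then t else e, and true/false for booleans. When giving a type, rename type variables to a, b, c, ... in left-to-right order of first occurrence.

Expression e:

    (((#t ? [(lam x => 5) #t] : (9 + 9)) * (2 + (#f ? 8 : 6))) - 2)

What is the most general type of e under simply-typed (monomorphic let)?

Answer: Int

Trace:
  unify Bool ~ Bool
\x._ : a -> Int
  unify a -> Int ~ Bool -> b
  unify a ~ Bool
  unify Int ~ b
_ _ : Int
  unify Int ~ Int
  unify Int ~ Int
  unify Int ~ Int
  unify Int ~ Int
  unify Int ~ Int
  unify Bool ~ Bool
  unify Int ~ Int
  unify Int ~ Int
  unify Int ~ Int
  unify Int ~ Int
  unify Int ~ Int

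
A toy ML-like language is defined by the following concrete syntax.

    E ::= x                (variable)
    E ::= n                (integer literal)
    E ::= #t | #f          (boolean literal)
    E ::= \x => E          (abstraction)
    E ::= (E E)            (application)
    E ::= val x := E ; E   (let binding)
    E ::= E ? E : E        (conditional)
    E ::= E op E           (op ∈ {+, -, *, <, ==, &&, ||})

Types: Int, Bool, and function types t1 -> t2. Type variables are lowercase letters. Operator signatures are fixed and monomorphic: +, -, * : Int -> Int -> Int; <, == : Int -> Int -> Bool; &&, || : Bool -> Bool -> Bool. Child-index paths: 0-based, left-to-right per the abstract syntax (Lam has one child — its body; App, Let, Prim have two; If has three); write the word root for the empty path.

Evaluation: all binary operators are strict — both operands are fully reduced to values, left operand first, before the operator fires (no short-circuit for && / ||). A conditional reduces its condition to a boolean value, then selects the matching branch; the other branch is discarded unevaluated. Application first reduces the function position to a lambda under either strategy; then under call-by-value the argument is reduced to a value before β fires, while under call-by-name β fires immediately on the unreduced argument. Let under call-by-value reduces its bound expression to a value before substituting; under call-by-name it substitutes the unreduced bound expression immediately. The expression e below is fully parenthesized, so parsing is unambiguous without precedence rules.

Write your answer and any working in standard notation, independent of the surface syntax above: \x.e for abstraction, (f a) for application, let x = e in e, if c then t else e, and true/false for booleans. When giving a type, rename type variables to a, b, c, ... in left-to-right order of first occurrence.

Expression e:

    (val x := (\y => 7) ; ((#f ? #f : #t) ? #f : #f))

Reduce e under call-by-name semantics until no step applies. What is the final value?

Answer: false

Working:
step 0: (let x = (\y.7) in (if (if false then false else true) then false else false))
step 1: [let@root] (if (if false then false else true) then false else false)
step 2: [if@0] (if true then false else false)
step 3: [if@root] false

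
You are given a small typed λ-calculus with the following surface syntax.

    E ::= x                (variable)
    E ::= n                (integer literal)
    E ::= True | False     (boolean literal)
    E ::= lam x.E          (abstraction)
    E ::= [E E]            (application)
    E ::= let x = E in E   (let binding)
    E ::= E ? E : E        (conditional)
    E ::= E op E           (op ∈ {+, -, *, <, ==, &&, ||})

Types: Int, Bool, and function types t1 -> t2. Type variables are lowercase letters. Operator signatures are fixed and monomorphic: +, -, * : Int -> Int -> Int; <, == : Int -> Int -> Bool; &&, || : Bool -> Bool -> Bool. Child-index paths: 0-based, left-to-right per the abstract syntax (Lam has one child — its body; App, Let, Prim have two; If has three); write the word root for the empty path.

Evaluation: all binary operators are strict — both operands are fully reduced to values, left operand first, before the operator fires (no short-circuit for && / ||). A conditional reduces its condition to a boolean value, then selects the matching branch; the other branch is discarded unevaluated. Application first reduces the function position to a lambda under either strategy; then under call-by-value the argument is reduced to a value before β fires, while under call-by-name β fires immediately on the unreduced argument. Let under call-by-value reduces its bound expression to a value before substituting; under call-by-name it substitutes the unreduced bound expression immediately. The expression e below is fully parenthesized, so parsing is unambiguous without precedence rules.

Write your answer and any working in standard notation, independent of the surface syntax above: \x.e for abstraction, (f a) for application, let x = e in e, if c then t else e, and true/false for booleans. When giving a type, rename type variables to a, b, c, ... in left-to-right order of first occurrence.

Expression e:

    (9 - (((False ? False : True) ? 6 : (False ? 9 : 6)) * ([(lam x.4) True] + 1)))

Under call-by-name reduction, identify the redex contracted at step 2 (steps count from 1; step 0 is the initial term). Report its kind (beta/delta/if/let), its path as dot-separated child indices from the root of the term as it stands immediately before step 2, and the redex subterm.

Working:
step 0: (9 - ((if (if false then false else true) then 6 else (if false then 9 else 6)) * (((\x.4) true) + 1)))
step 1: [if@1.0.0] (9 - ((if true then 6 else (if false then 9 else 6)) * (((\x.4) true) + 1)))
step 2: [if@1.0] (9 - (6 * (((\x.4) true) + 1)))

Answer: if at 1.0 : (if true then 6 else (if false then 9 else 6))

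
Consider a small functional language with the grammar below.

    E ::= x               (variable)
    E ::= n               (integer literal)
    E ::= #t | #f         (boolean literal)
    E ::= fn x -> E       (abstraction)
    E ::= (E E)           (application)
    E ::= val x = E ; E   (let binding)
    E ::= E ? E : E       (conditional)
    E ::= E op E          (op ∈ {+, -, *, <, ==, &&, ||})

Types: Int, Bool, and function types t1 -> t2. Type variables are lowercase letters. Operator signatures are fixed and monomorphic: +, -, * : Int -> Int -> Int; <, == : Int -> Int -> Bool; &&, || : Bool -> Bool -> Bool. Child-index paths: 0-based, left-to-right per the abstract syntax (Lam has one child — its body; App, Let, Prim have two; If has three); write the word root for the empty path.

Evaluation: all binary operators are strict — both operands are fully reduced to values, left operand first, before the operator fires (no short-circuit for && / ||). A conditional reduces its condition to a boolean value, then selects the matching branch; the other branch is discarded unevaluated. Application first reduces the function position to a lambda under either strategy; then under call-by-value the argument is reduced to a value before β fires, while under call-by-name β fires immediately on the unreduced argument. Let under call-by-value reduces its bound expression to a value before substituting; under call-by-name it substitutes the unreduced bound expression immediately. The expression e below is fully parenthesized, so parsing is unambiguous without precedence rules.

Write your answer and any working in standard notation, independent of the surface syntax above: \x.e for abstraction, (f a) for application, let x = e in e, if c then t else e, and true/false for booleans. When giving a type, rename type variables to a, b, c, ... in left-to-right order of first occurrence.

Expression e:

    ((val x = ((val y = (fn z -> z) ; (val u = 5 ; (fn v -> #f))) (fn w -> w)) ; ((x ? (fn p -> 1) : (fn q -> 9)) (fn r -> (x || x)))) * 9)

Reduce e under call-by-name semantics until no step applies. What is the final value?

Answer: 81

Derivation:
step 0: ((let x = ((let y = (\z.z) in (let u = 5 in (\v.false))) (\w.w)) in ((if x then (\p.1) else (\q.9)) (\r.(x || x)))) * 9)
step 1: [let@0] (((if ((let y = (\z.z) in (let u = 5 in (\v.false))) (\w.w)) then (\p.1) else (\q.9)) (\r.(((let y = (\z.z) in (let u = 5 in (\v.false))) (\w.w)) || ((let y = (\z.z) in (let u = 5 in (\v.false))) (\w.w))))) * 9)
step 2: [let@0.0.0.0] (((if ((let u = 5 in (\v.false)) (\w.w)) then (\p.1) else (\q.9)) (\r.(((let y = (\z.z) in (let u = 5 in (\v.false))) (\w.w)) || ((let y = (\z.z) in (let u = 5 in (\v.false))) (\w.w))))) * 9)
step 3: [let@0.0.0.0] (((if ((\v.false) (\w.w)) then (\p.1) else (\q.9)) (\r.(((let y = (\z.z) in (let u = 5 in (\v.false))) (\w.w)) || ((let y = (\z.z) in (let u = 5 in (\v.false))) (\w.w))))) * 9)
step 4: [beta@0.0.0] (((if false then (\p.1) else (\q.9)) (\r.(((let y = (\z.z) in (let u = 5 in (\v.false))) (\w.w)) || ((let y = (\z.z) in (let u = 5 in (\v.false))) (\w.w))))) * 9)
step 5: [if@0.0] (((\q.9) (\r.(((let y = (\z.z) in (let u = 5 in (\v.false))) (\w.w)) || ((let y = (\z.z) in (let u = 5 in (\v.false))) (\w.w))))) * 9)
step 6: [beta@0] (9 * 9)
step 7: [delta@root] 81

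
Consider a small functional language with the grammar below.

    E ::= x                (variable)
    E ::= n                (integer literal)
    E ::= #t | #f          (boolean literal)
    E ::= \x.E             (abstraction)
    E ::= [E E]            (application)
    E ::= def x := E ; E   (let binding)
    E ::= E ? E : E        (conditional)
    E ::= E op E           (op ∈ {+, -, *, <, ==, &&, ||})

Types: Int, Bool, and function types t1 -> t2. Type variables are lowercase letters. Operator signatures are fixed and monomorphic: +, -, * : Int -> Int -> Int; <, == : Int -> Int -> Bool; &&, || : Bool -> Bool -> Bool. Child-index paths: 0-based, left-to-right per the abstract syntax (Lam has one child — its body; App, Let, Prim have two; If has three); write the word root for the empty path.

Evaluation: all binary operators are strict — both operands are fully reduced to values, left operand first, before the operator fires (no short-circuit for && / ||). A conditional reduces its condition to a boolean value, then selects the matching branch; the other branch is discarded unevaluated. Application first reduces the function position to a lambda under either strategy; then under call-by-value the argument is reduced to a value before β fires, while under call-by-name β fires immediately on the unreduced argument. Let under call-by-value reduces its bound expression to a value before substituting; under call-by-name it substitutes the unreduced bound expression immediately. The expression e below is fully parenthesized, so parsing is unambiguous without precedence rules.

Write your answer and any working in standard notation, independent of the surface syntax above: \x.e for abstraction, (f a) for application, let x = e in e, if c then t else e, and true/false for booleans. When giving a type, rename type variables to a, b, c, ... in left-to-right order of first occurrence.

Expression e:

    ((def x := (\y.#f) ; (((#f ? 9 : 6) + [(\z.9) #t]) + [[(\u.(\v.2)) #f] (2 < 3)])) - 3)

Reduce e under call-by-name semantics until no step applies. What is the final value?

Trace:
step 0: ((let x = (\y.false) in (((if false then 9 else 6) + ((\z.9) true)) + (((\u.(\v.2)) false) (2 < 3)))) - 3)
step 1: [let@0] ((((if false then 9 else 6) + ((\z.9) true)) + (((\u.(\v.2)) false) (2 < 3))) - 3)
step 2: [if@0.0.0] (((6 + ((\z.9) true)) + (((\u.(\v.2)) false) (2 < 3))) - 3)
step 3: [beta@0.0.1] (((6 + 9) + (((\u.(\v.2)) false) (2 < 3))) - 3)
step 4: [delta@0.0] ((15 + (((\u.(\v.2)) false) (2 < 3))) - 3)
step 5: [beta@0.1.0] ((15 + ((\v.2) (2 < 3))) - 3)
step 6: [beta@0.1] ((15 + 2) - 3)
step 7: [delta@0] (17 - 3)
step 8: [delta@root] 14

Answer: 14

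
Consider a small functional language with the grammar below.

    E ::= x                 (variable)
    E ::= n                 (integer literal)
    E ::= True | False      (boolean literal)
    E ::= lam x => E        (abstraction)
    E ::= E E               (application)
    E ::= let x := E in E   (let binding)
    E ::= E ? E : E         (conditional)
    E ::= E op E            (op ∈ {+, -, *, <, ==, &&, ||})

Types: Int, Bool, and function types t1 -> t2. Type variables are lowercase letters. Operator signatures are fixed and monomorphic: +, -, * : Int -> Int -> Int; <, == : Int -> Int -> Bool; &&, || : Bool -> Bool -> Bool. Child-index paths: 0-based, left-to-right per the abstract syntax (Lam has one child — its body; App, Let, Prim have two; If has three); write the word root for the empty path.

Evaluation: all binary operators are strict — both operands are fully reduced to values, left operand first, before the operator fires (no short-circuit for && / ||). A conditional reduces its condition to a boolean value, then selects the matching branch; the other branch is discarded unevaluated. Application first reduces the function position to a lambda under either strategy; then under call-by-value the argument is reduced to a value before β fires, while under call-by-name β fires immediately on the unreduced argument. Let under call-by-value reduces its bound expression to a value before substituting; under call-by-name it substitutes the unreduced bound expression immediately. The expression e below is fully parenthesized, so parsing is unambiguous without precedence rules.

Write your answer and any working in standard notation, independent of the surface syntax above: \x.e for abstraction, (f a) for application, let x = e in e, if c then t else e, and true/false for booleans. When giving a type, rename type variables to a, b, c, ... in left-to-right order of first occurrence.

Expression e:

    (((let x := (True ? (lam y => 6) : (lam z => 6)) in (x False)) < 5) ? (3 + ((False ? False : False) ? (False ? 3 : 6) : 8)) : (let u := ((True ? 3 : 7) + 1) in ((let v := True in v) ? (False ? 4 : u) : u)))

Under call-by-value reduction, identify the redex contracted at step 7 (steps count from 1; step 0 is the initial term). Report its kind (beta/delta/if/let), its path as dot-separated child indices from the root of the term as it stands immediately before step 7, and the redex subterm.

Answer: delta at 0 : (3 + 1)

Derivation:
step 0: (if ((let x = (if true then (\y.6) else (\z.6)) in (x false)) < 5) then (3 + (if (if false then false else false) then (if false then 3 else 6) else 8)) else (let u = ((if true then 3 else 7) + 1) in (if (let v = true in v) then (if false then 4 else u) else u)))
step 1: [if@0.0.0] (if ((let x = (\y.6) in (x false)) < 5) then (3 + (if (if false then false else false) then (if false then 3 else 6) else 8)) else (let u = ((if true then 3 else 7) + 1) in (if (let v = true in v) then (if false then 4 else u) else u)))
step 2: [let@0.0] (if (((\y.6) false) < 5) then (3 + (if (if false then false else false) then (if false then 3 else 6) else 8)) else (let u = ((if true then 3 else 7) + 1) in (if (let v = true in v) then (if false then 4 else u) else u)))
step 3: [beta@0.0] (if (6 < 5) then (3 + (if (if false then false else false) then (if false then 3 else 6) else 8)) else (let u = ((if true then 3 else 7) + 1) in (if (let v = true in v) then (if false then 4 else u) else u)))
step 4: [delta@0] (if false then (3 + (if (if false then false else false) then (if false then 3 else 6) else 8)) else (let u = ((if true then 3 else 7) + 1) in (if (let v = true in v) then (if false then 4 else u) else u)))
step 5: [if@root] (let u = ((if true then 3 else 7) + 1) in (if (let v = true in v) then (if false then 4 else u) else u))
step 6: [if@0.0] (let u = (3 + 1) in (if (let v = true in v) then (if false then 4 else u) else u))
step 7: [delta@0] (let u = 4 in (if (let v = true in v) then (if false then 4 else u) else u))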